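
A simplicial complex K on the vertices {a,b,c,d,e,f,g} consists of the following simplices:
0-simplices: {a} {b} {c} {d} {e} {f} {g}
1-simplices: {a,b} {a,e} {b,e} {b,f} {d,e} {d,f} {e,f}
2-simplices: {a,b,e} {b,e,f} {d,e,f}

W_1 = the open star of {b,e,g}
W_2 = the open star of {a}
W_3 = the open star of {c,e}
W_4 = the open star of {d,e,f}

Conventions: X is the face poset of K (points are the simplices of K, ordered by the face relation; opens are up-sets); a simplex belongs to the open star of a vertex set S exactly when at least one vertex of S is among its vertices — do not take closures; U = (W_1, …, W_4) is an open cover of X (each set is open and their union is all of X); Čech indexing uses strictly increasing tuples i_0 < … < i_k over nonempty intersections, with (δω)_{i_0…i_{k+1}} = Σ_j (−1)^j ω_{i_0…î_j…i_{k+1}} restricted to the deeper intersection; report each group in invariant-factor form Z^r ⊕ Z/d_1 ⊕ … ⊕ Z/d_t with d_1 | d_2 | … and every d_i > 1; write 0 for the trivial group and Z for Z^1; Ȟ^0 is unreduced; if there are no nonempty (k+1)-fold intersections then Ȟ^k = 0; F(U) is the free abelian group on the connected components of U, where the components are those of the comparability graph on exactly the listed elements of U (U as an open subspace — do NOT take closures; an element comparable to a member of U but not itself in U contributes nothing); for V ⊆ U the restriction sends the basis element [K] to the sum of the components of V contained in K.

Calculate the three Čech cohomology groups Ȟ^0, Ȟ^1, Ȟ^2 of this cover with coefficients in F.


nonempty intersections:
  W1={{b},{e},{g},{a,b},{a,e},{b,e},{b,f},{d,e},{e,f},{a,b,e},{b,e,f},{d,e,f}} W2={{a},{a,b},{a,e},{a,b,e}} W3={{c},{e},{a,e},{b,e},{d,e},{e,f},{a,b,e},{b,e,f},{d,e,f}} W4={{d},{e},{f},{a,e},{b,e},{b,f},{d,e},{d,f},{e,f},{a,b,e},{b,e,f},{d,e,f}}
  W12={{a,b},{a,e},{a,b,e}} W13={{e},{a,e},{b,e},{d,e},{e,f},{a,b,e},{b,e,f},{d,e,f}} W14={{e},{a,e},{b,e},{b,f},{d,e},{e,f},{a,b,e},{b,e,f},{d,e,f}} W23={{a,e},{a,b,e}} W24={{a,e},{a,b,e}} W34={{e},{a,e},{b,e},{d,e},{e,f},{a,b,e},{b,e,f},{d,e,f}}
  W123={{a,e},{a,b,e}} W124={{a,e},{a,b,e}} W134={{e},{a,e},{b,e},{d,e},{e,f},{a,b,e},{b,e,f},{d,e,f}} W234={{a,e},{a,b,e}}
  W1234={{a,e},{a,b,e}}
components per intersection:
  W1: {{b},{e},{a,b},{a,e},{b,e},{b,f},{d,e},{e,f},{a,b,e},{b,e,f},{d,e,f}} {{g}}
  W2: {{a},{a,b},{a,e},{a,b,e}}
  W3: {{c}} {{e},{a,e},{b,e},{d,e},{e,f},{a,b,e},{b,e,f},{d,e,f}}
  W4: {{d},{e},{f},{a,e},{b,e},{b,f},{d,e},{d,f},{e,f},{a,b,e},{b,e,f},{d,e,f}}
  W12: {{a,b},{a,e},{a,b,e}}
  W13: {{e},{a,e},{b,e},{d,e},{e,f},{a,b,e},{b,e,f},{d,e,f}}
  W14: {{e},{a,e},{b,e},{b,f},{d,e},{e,f},{a,b,e},{b,e,f},{d,e,f}}
  W23: {{a,e},{a,b,e}}
  W24: {{a,e},{a,b,e}}
  W34: {{e},{a,e},{b,e},{d,e},{e,f},{a,b,e},{b,e,f},{d,e,f}}
  W123: {{a,e},{a,b,e}}
  W124: {{a,e},{a,b,e}}
  W134: {{e},{a,e},{b,e},{d,e},{e,f},{a,b,e},{b,e,f},{d,e,f}}
  W234: {{a,e},{a,b,e}}
  W1234: {{a,e},{a,b,e}}
C dims 6,6,4,1; δ0: rk 3, SNF 1^3; δ1: rk 3, SNF 1^3; δ2: rk 1, SNF 1^1
Ȟ^0: (6−3)−0=3 ⇒ Z^3
Ȟ^1: (6−3)−3=0 ⇒ 0
Ȟ^2: (4−1)−3=0 ⇒ 0

Ȟ^0 ≅ Z^3, Ȟ^1 ≅ 0, Ȟ^2 ≅ 0


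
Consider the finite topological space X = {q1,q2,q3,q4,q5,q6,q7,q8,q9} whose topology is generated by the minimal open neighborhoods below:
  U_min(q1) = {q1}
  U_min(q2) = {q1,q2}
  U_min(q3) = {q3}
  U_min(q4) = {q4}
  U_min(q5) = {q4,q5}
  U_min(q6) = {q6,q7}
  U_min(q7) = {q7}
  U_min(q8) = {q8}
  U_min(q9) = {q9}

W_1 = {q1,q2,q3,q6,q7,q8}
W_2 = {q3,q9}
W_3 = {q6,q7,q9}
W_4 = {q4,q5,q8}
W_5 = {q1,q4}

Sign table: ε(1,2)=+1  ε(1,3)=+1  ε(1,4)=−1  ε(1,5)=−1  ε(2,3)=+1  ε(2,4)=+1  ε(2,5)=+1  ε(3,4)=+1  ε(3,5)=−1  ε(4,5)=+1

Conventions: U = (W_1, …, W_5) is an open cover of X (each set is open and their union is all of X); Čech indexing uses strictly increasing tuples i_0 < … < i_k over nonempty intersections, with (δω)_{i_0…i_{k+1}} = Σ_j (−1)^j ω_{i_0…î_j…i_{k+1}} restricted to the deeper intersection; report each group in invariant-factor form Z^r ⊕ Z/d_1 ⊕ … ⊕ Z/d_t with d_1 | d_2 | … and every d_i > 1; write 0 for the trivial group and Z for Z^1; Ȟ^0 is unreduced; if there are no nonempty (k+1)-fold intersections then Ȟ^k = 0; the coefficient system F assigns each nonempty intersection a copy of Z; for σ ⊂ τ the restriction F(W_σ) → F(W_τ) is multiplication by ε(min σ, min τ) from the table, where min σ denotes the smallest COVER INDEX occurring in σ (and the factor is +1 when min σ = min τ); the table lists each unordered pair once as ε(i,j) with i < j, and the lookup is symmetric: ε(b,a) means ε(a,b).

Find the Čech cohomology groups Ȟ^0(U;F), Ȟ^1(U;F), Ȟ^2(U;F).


nonempty overlaps:
  W12={q3} W13={q6,q7} W14={q8} W15={q1} W23={q9} W45={q4}
C dims 5,6; δ0: rk 4, SNF 1^4
degree 0: 5−4−0 = 1 → Ȟ^0 ≅ Z
degree 1: 6−0−4 = 2 → Ȟ^1 ≅ Z^2
degree 2: 0−0−0 = 0 → Ȟ^2 ≅ 0

Ȟ^0 ≅ Z, Ȟ^1 ≅ Z^2, Ȟ^2 ≅ 0


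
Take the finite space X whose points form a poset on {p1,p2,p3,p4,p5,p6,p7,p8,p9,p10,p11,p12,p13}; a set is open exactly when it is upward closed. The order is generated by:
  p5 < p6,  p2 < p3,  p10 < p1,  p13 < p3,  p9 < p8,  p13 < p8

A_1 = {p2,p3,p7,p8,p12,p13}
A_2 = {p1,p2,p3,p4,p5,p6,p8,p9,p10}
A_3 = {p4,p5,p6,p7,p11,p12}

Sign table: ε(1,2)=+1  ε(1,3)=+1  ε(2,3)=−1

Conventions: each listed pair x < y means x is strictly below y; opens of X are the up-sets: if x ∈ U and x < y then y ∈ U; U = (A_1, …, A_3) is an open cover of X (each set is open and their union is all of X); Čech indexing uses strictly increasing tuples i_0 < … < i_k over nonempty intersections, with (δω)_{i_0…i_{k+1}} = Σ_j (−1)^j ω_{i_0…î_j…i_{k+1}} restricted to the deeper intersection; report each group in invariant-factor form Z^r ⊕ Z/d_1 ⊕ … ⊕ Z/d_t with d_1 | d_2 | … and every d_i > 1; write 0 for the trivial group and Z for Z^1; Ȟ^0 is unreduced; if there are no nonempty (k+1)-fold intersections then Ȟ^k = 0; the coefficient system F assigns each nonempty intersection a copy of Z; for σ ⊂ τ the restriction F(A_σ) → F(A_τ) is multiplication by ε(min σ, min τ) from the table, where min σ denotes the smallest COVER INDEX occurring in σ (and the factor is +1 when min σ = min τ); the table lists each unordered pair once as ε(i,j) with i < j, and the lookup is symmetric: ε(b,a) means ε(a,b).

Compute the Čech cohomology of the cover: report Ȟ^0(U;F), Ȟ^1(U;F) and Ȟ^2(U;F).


Ȟ^0 = 0, Ȟ^1 = Z/2 and Ȟ^2 = 0

nonempty overlaps:
  A12={p2,p3,p8} A13={p7,p12} A23={p4,p5,p6}
C dims 3,3; δ0: rk 3, SNF 1^2·2
degree 0: 3−3−0 = 0 → Ȟ^0 ≅ 0
degree 1: 3−0−3 = 0 plus torsion [2] → Ȟ^1 ≅ Z/2
degree 2: 0−0−0 = 0 → Ȟ^2 ≅ 0


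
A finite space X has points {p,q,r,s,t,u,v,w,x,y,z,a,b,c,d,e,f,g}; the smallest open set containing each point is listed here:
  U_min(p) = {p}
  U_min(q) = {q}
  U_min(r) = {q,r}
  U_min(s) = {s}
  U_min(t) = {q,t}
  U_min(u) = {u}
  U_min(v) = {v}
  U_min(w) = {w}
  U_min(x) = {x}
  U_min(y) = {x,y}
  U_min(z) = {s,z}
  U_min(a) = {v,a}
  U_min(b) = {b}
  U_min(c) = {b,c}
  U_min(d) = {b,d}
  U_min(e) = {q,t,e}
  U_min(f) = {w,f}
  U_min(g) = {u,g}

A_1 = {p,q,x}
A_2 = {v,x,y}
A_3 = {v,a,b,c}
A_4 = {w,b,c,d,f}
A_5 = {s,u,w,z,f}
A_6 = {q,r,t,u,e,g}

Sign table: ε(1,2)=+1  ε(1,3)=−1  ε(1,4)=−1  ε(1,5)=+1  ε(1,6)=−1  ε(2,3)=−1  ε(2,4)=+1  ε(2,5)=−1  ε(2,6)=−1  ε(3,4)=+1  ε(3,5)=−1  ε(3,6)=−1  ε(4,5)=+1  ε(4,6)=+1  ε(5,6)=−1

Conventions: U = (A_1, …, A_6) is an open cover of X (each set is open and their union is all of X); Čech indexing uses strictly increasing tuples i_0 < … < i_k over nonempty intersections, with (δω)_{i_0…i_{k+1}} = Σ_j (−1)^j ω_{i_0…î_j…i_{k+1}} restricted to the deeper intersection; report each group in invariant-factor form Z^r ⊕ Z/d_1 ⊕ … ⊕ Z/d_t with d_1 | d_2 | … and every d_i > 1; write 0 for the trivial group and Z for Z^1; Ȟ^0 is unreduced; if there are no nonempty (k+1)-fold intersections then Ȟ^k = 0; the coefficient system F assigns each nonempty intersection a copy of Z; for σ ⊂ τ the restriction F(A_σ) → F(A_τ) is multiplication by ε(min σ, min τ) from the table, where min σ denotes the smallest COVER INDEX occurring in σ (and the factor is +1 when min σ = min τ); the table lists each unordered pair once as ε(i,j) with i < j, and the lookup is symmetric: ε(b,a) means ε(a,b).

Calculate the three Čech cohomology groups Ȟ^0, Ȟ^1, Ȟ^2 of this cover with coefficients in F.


Ȟ^0(U;F) ≅ 0; Ȟ^1(U;F) ≅ Z/2; Ȟ^2(U;F) ≅ 0

nonempty intersections:
  A12={x} A16={q} A23={v} A34={b,c} A45={w,f} A56={u}
C dims 6,6; δ0: rk 6, SNF 1^5·2
Ȟ^0: (6−6)−0=0 ⇒ 0
Ȟ^1: (6−0)−6=0 plus torsion [2] ⇒ Z/2
Ȟ^2: (0−0)−0=0 ⇒ 0


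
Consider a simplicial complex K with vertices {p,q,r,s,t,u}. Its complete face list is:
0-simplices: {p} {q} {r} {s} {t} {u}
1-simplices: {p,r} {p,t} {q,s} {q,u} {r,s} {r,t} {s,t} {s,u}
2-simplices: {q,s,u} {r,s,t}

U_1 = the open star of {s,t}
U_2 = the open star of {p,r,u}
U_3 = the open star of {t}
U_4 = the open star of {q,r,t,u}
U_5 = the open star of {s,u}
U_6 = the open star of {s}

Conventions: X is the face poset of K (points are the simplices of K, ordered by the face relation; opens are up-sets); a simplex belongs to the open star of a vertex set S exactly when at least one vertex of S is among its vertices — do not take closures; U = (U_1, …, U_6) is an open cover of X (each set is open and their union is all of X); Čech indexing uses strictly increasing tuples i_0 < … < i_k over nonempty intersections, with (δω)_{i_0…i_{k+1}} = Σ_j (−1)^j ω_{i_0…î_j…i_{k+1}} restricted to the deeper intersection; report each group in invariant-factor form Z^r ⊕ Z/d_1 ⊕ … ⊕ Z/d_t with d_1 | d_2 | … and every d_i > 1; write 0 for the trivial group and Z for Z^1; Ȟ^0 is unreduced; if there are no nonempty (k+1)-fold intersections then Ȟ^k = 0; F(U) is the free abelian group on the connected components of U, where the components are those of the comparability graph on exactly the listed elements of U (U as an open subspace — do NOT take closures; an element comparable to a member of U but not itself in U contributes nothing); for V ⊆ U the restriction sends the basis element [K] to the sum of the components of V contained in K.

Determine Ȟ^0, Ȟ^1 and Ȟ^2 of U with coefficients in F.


Ȟ^0 = Z; Ȟ^1 = Z; Ȟ^2 = 0

cover nerve:
  U1={{s},{t},{p,t},{q,s},{r,s},{r,t},{s,t},{s,u},{q,s,u},{r,s,t}} U2={{p},{r},{u},{p,r},{p,t},{q,u},{r,s},{r,t},{s,u},{q,s,u},{r,s,t}} U3={{t},{p,t},{r,t},{s,t},{r,s,t}} U4={{q},{r},{t},{u},{p,r},{p,t},{q,s},{q,u},{r,s},{r,t},{s,t},{s,u},{q,s,u},{r,s,t}} U5={{s},{u},{q,s},{q,u},{r,s},{s,t},{s,u},{q,s,u},{r,s,t}} U6={{s},{q,s},{r,s},{s,t},{s,u},{q,s,u},{r,s,t}}
  U12={{p,t},{r,s},{r,t},{s,u},{q,s,u},{r,s,t}} U13={{t},{p,t},{r,t},{s,t},{r,s,t}} U14={{t},{p,t},{q,s},{r,s},{r,t},{s,t},{s,u},{q,s,u},{r,s,t}} U15={{s},{q,s},{r,s},{s,t},{s,u},{q,s,u},{r,s,t}} U16={{s},{q,s},{r,s},{s,t},{s,u},{q,s,u},{r,s,t}} U23={{p,t},{r,t},{r,s,t}} U24={{r},{u},{p,r},{p,t},{q,u},{r,s},{r,t},{s,u},{q,s,u},{r,s,t}} U25={{u},{q,u},{r,s},{s,u},{q,s,u},{r,s,t}} U26={{r,s},{s,u},{q,s,u},{r,s,t}} U34={{t},{p,t},{r,t},{s,t},{r,s,t}} U35={{s,t},{r,s,t}} U36={{s,t},{r,s,t}} U45={{u},{q,s},{q,u},{r,s},{s,t},{s,u},{q,s,u},{r,s,t}} U46={{q,s},{r,s},{s,t},{s,u},{q,s,u},{r,s,t}} U56={{s},{q,s},{r,s},{s,t},{s,u},{q,s,u},{r,s,t}}
  U123={{p,t},{r,t},{r,s,t}} U124={{p,t},{r,s},{r,t},{s,u},{q,s,u},{r,s,t}} U125={{r,s},{s,u},{q,s,u},{r,s,t}} U126={{r,s},{s,u},{q,s,u},{r,s,t}} U134={{t},{p,t},{r,t},{s,t},{r,s,t}} U135={{s,t},{r,s,t}} U136={{s,t},{r,s,t}} U145={{q,s},{r,s},{s,t},{s,u},{q,s,u},{r,s,t}} U146={{q,s},{r,s},{s,t},{s,u},{q,s,u},{r,s,t}} U156={{s},{q,s},{r,s},{s,t},{s,u},{q,s,u},{r,s,t}} U234={{p,t},{r,t},{r,s,t}} U235={{r,s,t}} U236={{r,s,t}} U245={{u},{q,u},{r,s},{s,u},{q,s,u},{r,s,t}} U246={{r,s},{s,u},{q,s,u},{r,s,t}} U256={{r,s},{s,u},{q,s,u},{r,s,t}} U345={{s,t},{r,s,t}} U346={{s,t},{r,s,t}} U356={{s,t},{r,s,t}} U456={{q,s},{r,s},{s,t},{s,u},{q,s,u},{r,s,t}}
  U1234={{p,t},{r,t},{r,s,t}} U1235={{r,s,t}} U1236={{r,s,t}} U1245={{r,s},{s,u},{q,s,u},{r,s,t}} U1246={{r,s},{s,u},{q,s,u},{r,s,t}} U1256={{r,s},{s,u},{q,s,u},{r,s,t}} U1345={{s,t},{r,s,t}} U1346={{s,t},{r,s,t}} U1356={{s,t},{r,s,t}} U1456={{q,s},{r,s},{s,t},{s,u},{q,s,u},{r,s,t}} U2345={{r,s,t}} U2346={{r,s,t}} U2356={{r,s,t}} U2456={{r,s},{s,u},{q,s,u},{r,s,t}} U3456={{s,t},{r,s,t}}
  U12345={{r,s,t}} U12346={{r,s,t}} U12356={{r,s,t}} U12456={{r,s},{s,u},{q,s,u},{r,s,t}} U13456={{s,t},{r,s,t}} U23456={{r,s,t}}
  U123456={{r,s,t}}
components per intersection:
  U1: {{s},{t},{p,t},{q,s},{r,s},{r,t},{s,t},{s,u},{q,s,u},{r,s,t}}
  U2: {{p},{r},{p,r},{p,t},{r,s},{r,t},{r,s,t}} {{u},{q,u},{s,u},{q,s,u}}
  U3: {{t},{p,t},{r,t},{s,t},{r,s,t}}
  U4: {{q},{u},{q,s},{q,u},{s,u},{q,s,u}} {{r},{t},{p,r},{p,t},{r,s},{r,t},{s,t},{r,s,t}}
  U5: {{s},{u},{q,s},{q,u},{r,s},{s,t},{s,u},{q,s,u},{r,s,t}}
  U6: {{s},{q,s},{r,s},{s,t},{s,u},{q,s,u},{r,s,t}}
  U12: {{p,t}} {{r,s},{r,t},{r,s,t}} {{s,u},{q,s,u}}
  U13: {{t},{p,t},{r,t},{s,t},{r,s,t}}
  U14: {{t},{p,t},{r,s},{r,t},{s,t},{r,s,t}} {{q,s},{s,u},{q,s,u}}
  U15: {{s},{q,s},{r,s},{s,t},{s,u},{q,s,u},{r,s,t}}
  U16: {{s},{q,s},{r,s},{s,t},{s,u},{q,s,u},{r,s,t}}
  U23: {{p,t}} {{r,t},{r,s,t}}
  U24: {{r},{p,r},{r,s},{r,t},{r,s,t}} {{u},{q,u},{s,u},{q,s,u}} {{p,t}}
  U25: {{u},{q,u},{s,u},{q,s,u}} {{r,s},{r,s,t}}
  U26: {{r,s},{r,s,t}} {{s,u},{q,s,u}}
  U34: {{t},{p,t},{r,t},{s,t},{r,s,t}}
  U35: {{s,t},{r,s,t}}
  U36: {{s,t},{r,s,t}}
  U45: {{u},{q,s},{q,u},{s,u},{q,s,u}} {{r,s},{s,t},{r,s,t}}
  U46: {{q,s},{s,u},{q,s,u}} {{r,s},{s,t},{r,s,t}}
  U56: {{s},{q,s},{r,s},{s,t},{s,u},{q,s,u},{r,s,t}}
  U123: {{p,t}} {{r,t},{r,s,t}}
  U124: {{p,t}} {{r,s},{r,t},{r,s,t}} {{s,u},{q,s,u}}
  U125: {{r,s},{r,s,t}} {{s,u},{q,s,u}}
  U126: {{r,s},{r,s,t}} {{s,u},{q,s,u}}
  U134: {{t},{p,t},{r,t},{s,t},{r,s,t}}
  U135: {{s,t},{r,s,t}}
  U136: {{s,t},{r,s,t}}
  U145: {{q,s},{s,u},{q,s,u}} {{r,s},{s,t},{r,s,t}}
  U146: {{q,s},{s,u},{q,s,u}} {{r,s},{s,t},{r,s,t}}
  U156: {{s},{q,s},{r,s},{s,t},{s,u},{q,s,u},{r,s,t}}
  U234: {{p,t}} {{r,t},{r,s,t}}
  U235: {{r,s,t}}
  U236: {{r,s,t}}
  U245: {{u},{q,u},{s,u},{q,s,u}} {{r,s},{r,s,t}}
  U246: {{r,s},{r,s,t}} {{s,u},{q,s,u}}
  U256: {{r,s},{r,s,t}} {{s,u},{q,s,u}}
  U345: {{s,t},{r,s,t}}
  U346: {{s,t},{r,s,t}}
  U356: {{s,t},{r,s,t}}
  U456: {{q,s},{s,u},{q,s,u}} {{r,s},{s,t},{r,s,t}}
  U1234: {{p,t}} {{r,t},{r,s,t}}
  U1235: {{r,s,t}}
  U1236: {{r,s,t}}
  U1245: {{r,s},{r,s,t}} {{s,u},{q,s,u}}
  U1246: {{r,s},{r,s,t}} {{s,u},{q,s,u}}
  U1256: {{r,s},{r,s,t}} {{s,u},{q,s,u}}
  U1345: {{s,t},{r,s,t}}
  U1346: {{s,t},{r,s,t}}
  U1356: {{s,t},{r,s,t}}
  U1456: {{q,s},{s,u},{q,s,u}} {{r,s},{s,t},{r,s,t}}
  U2345: {{r,s,t}}
  U2346: {{r,s,t}}
  U2356: {{r,s,t}}
  U2456: {{r,s},{r,s,t}} {{s,u},{q,s,u}}
  U3456: {{s,t},{r,s,t}}
  U12345: {{r,s,t}}
  U12346: {{r,s,t}}
  U12356: {{r,s,t}}
  U12456: {{r,s},{r,s,t}} {{s,u},{q,s,u}}
  U13456: {{s,t},{r,s,t}}
  U23456: {{r,s,t}}
  U123456: {{r,s,t}}
C dims 8,25,32,21; δ0: rk 7, SNF 1^7; δ1: rk 17, SNF 1^17; δ2: rk 15, SNF 1^15
Ȟ^0: (8−7)−0=1 ⇒ Z
Ȟ^1: (25−17)−7=1 ⇒ Z
Ȟ^2: (32−15)−17=0 ⇒ 0


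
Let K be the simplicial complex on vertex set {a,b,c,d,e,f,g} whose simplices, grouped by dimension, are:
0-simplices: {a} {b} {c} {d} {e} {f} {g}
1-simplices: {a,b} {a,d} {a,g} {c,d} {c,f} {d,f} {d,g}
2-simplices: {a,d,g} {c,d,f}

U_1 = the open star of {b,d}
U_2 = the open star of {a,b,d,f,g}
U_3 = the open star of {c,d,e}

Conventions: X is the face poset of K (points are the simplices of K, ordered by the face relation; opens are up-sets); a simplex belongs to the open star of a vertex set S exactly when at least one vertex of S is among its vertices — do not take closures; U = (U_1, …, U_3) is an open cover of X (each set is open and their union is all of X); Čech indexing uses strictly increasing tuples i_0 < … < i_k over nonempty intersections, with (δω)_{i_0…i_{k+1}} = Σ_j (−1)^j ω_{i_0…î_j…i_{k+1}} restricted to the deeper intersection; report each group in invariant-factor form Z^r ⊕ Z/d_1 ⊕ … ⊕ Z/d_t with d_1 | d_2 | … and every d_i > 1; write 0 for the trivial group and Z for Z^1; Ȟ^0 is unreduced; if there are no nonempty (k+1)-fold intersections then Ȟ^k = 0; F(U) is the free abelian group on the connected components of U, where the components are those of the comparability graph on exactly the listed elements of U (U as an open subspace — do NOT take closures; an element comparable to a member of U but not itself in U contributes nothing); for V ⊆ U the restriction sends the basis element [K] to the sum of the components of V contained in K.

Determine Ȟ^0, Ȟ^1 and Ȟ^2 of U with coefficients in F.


nonempty intersections:
  U1={{b},{d},{a,b},{a,d},{c,d},{d,f},{d,g},{a,d,g},{c,d,f}} U2={{a},{b},{d},{f},{g},{a,b},{a,d},{a,g},{c,d},{c,f},{d,f},{d,g},{a,d,g},{c,d,f}} U3={{c},{d},{e},{a,d},{c,d},{c,f},{d,f},{d,g},{a,d,g},{c,d,f}}
  U12={{b},{d},{a,b},{a,d},{c,d},{d,f},{d,g},{a,d,g},{c,d,f}} U13={{d},{a,d},{c,d},{d,f},{d,g},{a,d,g},{c,d,f}} U23={{d},{a,d},{c,d},{c,f},{d,f},{d,g},{a,d,g},{c,d,f}}
  U123={{d},{a,d},{c,d},{d,f},{d,g},{a,d,g},{c,d,f}}
components per intersection:
  U1: {{b},{a,b}} {{d},{a,d},{c,d},{d,f},{d,g},{a,d,g},{c,d,f}}
  U2: {{a},{b},{d},{f},{g},{a,b},{a,d},{a,g},{c,d},{c,f},{d,f},{d,g},{a,d,g},{c,d,f}}
  U3: {{c},{d},{a,d},{c,d},{c,f},{d,f},{d,g},{a,d,g},{c,d,f}} {{e}}
  U12: {{b},{a,b}} {{d},{a,d},{c,d},{d,f},{d,g},{a,d,g},{c,d,f}}
  U13: {{d},{a,d},{c,d},{d,f},{d,g},{a,d,g},{c,d,f}}
  U23: {{d},{a,d},{c,d},{c,f},{d,f},{d,g},{a,d,g},{c,d,f}}
  U123: {{d},{a,d},{c,d},{d,f},{d,g},{a,d,g},{c,d,f}}
C dims 5,4,1; δ0: rk 3, SNF 1^3; δ1: rk 1, SNF 1^1
Ȟ^0: (5−3)−0=2 ⇒ Z^2
Ȟ^1: (4−1)−3=0 ⇒ 0
Ȟ^2: (1−0)−1=0 ⇒ 0

Ȟ^0 ≅ Z^2,  Ȟ^1 ≅ 0,  Ȟ^2 ≅ 0


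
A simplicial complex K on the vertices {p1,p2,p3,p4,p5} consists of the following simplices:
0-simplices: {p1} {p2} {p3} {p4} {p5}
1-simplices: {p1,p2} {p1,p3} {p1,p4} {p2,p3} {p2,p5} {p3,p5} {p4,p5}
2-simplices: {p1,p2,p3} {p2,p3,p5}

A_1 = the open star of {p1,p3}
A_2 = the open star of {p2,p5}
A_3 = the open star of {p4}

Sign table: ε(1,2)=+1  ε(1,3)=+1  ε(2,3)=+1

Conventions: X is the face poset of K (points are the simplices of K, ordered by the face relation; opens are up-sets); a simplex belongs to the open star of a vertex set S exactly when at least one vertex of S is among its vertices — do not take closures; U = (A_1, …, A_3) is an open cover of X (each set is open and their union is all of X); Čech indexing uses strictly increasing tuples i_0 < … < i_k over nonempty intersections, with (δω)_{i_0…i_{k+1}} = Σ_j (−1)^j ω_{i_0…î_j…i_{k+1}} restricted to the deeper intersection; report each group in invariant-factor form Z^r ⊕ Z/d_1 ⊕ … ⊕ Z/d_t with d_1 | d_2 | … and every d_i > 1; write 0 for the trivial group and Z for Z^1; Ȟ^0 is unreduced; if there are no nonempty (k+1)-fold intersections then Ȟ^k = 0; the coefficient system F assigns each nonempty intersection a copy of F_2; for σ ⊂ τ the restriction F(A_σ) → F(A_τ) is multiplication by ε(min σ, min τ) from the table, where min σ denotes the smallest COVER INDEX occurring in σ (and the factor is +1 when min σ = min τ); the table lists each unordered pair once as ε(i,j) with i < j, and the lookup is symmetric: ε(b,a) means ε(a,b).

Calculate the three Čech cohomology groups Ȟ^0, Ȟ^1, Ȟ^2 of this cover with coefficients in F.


Ȟ^0 = Z/2; Ȟ^1 = Z/2; Ȟ^2 = 0

nonempty intersections:
  A1={{p1},{p3},{p1,p2},{p1,p3},{p1,p4},{p2,p3},{p3,p5},{p1,p2,p3},{p2,p3,p5}} A2={{p2},{p5},{p1,p2},{p2,p3},{p2,p5},{p3,p5},{p4,p5},{p1,p2,p3},{p2,p3,p5}} A3={{p4},{p1,p4},{p4,p5}}
  A12={{p1,p2},{p2,p3},{p3,p5},{p1,p2,p3},{p2,p3,p5}} A13={{p1,p4}} A23={{p4,p5}}
C dims 3,3; δ0: rk_F2 2
Ȟ^0: (3−2)−0=1 ⇒ Z/2
Ȟ^1: (3−0)−2=1 ⇒ Z/2
Ȟ^2: (0−0)−0=0 ⇒ 0


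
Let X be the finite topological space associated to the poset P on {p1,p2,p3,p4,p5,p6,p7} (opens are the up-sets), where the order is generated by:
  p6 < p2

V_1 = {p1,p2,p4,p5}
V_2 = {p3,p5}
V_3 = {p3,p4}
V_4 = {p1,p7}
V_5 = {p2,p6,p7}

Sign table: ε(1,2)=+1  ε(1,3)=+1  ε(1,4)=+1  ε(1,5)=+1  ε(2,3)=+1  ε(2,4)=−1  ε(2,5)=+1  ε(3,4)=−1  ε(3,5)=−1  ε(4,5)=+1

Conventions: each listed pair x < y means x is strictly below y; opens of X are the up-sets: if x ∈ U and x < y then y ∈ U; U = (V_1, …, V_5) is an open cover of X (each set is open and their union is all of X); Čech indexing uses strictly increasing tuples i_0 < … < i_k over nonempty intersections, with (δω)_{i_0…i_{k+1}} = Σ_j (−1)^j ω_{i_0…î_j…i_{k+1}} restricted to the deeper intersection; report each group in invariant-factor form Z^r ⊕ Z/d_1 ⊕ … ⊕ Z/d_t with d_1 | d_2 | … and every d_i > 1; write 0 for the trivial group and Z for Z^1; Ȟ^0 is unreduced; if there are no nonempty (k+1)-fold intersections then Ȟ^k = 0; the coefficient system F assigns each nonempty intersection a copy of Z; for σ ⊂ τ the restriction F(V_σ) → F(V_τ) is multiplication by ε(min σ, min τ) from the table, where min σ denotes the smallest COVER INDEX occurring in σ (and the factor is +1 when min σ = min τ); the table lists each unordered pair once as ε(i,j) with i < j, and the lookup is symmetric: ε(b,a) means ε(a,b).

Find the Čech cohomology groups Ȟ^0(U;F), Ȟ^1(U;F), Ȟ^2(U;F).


nonempty overlaps:
  V12={p5} V13={p4} V14={p1} V15={p2} V23={p3} V45={p7}
C dims 5,6; δ0: rk 4, SNF 1^4
degree 0: 5−4−0 = 1 → Ȟ^0 ≅ Z
degree 1: 6−0−4 = 2 → Ȟ^1 ≅ Z^2
degree 2: 0−0−0 = 0 → Ȟ^2 ≅ 0

Ȟ^0(U;F) ≅ Z, Ȟ^1(U;F) ≅ Z^2 and Ȟ^2(U;F) ≅ 0


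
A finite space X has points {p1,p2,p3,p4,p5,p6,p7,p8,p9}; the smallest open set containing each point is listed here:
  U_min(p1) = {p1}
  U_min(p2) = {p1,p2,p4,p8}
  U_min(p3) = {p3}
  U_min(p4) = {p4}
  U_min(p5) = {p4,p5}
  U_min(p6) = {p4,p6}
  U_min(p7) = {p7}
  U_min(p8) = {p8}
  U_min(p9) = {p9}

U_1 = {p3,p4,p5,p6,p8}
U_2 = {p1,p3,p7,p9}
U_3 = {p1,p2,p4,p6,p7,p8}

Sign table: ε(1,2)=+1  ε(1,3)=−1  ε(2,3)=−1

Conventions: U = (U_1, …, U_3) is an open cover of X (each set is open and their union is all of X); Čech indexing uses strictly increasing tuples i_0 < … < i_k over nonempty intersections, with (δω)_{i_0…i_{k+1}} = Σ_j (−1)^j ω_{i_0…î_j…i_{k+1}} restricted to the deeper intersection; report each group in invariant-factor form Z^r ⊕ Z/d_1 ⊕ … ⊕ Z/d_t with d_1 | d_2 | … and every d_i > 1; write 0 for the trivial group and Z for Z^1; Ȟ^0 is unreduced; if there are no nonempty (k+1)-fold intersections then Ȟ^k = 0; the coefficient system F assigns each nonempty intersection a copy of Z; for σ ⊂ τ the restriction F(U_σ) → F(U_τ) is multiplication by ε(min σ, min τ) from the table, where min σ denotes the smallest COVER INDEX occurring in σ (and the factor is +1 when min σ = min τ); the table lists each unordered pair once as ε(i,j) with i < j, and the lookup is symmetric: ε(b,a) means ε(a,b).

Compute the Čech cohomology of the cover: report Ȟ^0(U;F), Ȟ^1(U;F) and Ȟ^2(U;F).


Ȟ^0(U;F) ≅ Z,  Ȟ^1(U;F) ≅ Z,  Ȟ^2(U;F) ≅ 0

cover nerve:
  U12={p3} U13={p4,p6,p8} U23={p1,p7}
C dims 3,3; δ0: rk 2, SNF 1^2
Ȟ^0: (3−2)−0=1 ⇒ Z
Ȟ^1: (3−0)−2=1 ⇒ Z
Ȟ^2: (0−0)−0=0 ⇒ 0


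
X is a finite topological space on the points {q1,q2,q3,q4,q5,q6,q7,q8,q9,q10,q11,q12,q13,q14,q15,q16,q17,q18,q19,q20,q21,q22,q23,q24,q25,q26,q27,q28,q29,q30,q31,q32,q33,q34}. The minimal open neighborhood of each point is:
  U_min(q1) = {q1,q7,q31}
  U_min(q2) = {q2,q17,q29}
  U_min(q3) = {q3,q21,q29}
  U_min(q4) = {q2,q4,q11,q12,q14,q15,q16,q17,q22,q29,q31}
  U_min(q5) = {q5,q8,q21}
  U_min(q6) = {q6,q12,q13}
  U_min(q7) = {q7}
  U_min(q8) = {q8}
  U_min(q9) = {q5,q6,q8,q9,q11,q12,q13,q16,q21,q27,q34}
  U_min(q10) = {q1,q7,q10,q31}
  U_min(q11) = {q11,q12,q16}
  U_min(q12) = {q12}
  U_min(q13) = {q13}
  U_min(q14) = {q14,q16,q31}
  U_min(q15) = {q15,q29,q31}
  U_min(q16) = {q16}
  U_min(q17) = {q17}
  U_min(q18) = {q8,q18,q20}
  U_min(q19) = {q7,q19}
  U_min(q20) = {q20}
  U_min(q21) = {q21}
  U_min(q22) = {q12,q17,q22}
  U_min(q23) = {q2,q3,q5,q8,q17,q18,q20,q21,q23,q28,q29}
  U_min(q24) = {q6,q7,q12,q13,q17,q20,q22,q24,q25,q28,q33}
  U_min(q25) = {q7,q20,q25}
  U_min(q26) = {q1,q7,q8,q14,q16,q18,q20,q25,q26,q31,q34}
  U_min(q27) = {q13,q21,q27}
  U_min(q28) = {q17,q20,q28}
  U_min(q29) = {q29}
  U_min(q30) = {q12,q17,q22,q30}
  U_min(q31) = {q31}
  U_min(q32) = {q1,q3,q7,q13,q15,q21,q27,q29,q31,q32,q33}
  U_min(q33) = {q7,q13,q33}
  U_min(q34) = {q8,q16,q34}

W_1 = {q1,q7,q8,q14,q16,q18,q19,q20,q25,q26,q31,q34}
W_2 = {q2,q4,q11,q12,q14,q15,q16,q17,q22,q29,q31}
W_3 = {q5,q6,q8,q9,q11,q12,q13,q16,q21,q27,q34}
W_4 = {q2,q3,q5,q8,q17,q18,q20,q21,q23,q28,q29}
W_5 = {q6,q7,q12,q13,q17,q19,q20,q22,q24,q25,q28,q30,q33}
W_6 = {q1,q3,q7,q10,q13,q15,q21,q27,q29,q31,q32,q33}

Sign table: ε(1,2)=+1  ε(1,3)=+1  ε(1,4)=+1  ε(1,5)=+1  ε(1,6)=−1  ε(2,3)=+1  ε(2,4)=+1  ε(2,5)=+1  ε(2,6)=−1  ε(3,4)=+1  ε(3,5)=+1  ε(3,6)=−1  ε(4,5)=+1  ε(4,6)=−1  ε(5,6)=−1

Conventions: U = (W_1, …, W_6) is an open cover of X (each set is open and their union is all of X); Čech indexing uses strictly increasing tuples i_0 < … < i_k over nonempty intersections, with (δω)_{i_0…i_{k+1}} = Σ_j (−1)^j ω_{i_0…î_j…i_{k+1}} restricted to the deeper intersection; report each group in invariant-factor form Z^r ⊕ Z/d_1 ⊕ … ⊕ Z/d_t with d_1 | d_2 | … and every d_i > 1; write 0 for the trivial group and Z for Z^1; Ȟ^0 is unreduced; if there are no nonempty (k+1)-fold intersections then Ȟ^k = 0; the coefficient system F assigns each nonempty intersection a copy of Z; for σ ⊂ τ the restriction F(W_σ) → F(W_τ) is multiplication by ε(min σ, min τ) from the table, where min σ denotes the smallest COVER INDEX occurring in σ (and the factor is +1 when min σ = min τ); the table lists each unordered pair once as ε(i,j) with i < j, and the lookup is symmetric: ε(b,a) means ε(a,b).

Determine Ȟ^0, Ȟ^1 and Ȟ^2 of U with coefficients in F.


intersection data:
  W12={q14,q16,q31} W13={q8,q16,q34} W14={q8,q18,q20} W15={q7,q19,q20,q25} W16={q1,q7,q31} W23={q11,q12,q16} W24={q2,q17,q29} W25={q12,q17,q22} W26={q15,q29,q31} W34={q5,q8,q21} W35={q6,q12,q13} W36={q13,q21,q27} W45={q17,q20,q28} W46={q3,q21,q29} W56={q7,q13,q33}
  W123={q16} W126={q31} W134={q8} W145={q20} W156={q7} W235={q12} W245={q17} W246={q29} W346={q21} W356={q13}
C dims 6,15,10; δ0: rk 5, SNF 1^5; δ1: rk 10, SNF 1^9·2
Ȟ^0 = (6 − 5) − 0 = 1, so Ȟ^0 ≅ Z
Ȟ^1 = (15 − 10) − 5 = 0, so Ȟ^1 ≅ 0
Ȟ^2 = (10 − 0) − 10 = 0 plus torsion [2], so Ȟ^2 ≅ Z/2

Ȟ^0 = Z, Ȟ^1 = 0, Ȟ^2 = Z/2


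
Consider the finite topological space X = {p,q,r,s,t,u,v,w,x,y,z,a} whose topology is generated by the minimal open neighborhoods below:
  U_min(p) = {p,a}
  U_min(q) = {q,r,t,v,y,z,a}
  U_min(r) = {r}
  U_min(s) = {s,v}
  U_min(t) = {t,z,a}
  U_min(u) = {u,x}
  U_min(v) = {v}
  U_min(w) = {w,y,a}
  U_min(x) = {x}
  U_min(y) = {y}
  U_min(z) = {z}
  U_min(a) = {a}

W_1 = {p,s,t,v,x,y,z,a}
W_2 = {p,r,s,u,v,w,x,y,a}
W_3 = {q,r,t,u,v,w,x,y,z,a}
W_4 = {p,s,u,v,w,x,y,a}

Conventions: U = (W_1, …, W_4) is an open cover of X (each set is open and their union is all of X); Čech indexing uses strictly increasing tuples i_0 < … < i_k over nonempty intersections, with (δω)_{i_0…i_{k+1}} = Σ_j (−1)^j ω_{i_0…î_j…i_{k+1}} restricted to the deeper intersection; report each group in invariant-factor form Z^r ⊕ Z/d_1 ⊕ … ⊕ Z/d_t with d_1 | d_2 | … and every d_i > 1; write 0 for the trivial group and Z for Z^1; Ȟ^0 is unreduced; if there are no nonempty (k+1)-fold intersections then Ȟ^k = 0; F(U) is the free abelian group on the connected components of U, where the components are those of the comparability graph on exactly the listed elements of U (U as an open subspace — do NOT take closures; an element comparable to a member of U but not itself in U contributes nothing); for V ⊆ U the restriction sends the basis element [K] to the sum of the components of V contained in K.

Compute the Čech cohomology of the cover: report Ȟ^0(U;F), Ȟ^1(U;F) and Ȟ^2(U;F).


cover nerve:
  W12={p,s,v,x,y,a} W13={t,v,x,y,z,a} W14={p,s,v,x,y,a} W23={r,u,v,w,x,y,a} W24={p,s,u,v,w,x,y,a} W34={u,v,w,x,y,a}
  W123={v,x,y,a} W124={p,s,v,x,y,a} W134={v,x,y,a} W234={u,v,w,x,y,a}
  W1234={v,x,y,a}
components per intersection:
  W1: {p,t,z,a} {s,v} {x} {y}
  W2: {p,w,y,a} {r} {s,v} {u,x}
  W3: {q,r,t,v,w,y,z,a} {u,x}
  W4: {p,w,y,a} {s,v} {u,x}
  W12: {p,a} {s,v} {x} {y}
  W13: {t,z,a} {v} {x} {y}
  W14: {p,a} {s,v} {x} {y}
  W23: {r} {u,x} {v} {w,y,a}
  W24: {p,w,y,a} {s,v} {u,x}
  W34: {u,x} {v} {w,y,a}
  W123: {v} {x} {y} {a}
  W124: {p,a} {s,v} {x} {y}
  W134: {v} {x} {y} {a}
  W234: {u,x} {v} {w,y,a}
  W1234: {v} {x} {y} {a}
C dims 13,22,15,4; δ0: rk 11, SNF 1^11; δ1: rk 11, SNF 1^11; δ2: rk 4, SNF 1^4
Ȟ^0: (13−11)−0=2 ⇒ Z^2
Ȟ^1: (22−11)−11=0 ⇒ 0
Ȟ^2: (15−4)−11=0 ⇒ 0

Ȟ^0 ≅ Z^2, Ȟ^1 ≅ 0 and Ȟ^2 ≅ 0


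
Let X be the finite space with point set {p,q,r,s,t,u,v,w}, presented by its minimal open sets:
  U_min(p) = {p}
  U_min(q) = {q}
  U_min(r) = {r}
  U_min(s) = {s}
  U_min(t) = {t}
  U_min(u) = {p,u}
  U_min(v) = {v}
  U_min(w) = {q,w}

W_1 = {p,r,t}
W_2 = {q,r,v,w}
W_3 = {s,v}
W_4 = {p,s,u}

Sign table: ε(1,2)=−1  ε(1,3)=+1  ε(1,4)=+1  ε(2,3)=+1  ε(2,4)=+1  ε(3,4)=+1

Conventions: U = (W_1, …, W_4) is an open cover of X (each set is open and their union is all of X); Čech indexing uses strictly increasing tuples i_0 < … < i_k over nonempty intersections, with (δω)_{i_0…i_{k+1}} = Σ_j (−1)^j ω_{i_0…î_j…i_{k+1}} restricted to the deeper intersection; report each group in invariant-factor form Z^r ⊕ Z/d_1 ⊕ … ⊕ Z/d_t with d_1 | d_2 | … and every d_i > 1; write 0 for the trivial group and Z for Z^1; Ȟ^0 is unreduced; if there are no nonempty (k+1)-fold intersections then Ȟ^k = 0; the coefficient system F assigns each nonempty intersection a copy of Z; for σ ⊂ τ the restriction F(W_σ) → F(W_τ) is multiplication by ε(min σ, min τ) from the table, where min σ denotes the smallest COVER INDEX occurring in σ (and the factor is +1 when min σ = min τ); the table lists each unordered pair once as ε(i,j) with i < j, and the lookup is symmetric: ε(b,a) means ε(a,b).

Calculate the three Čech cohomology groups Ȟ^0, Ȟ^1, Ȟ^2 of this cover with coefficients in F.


Ȟ^0 = 0,  Ȟ^1 = Z/2,  Ȟ^2 = 0

intersection data:
  W12={r} W14={p} W23={v} W34={s}
C dims 4,4; δ0: rk 4, SNF 1^3·2
Ȟ^0 = (4 − 4) − 0 = 0, so Ȟ^0 ≅ 0
Ȟ^1 = (4 − 0) − 4 = 0 plus torsion [2], so Ȟ^1 ≅ Z/2
Ȟ^2 = (0 − 0) − 0 = 0, so Ȟ^2 ≅ 0


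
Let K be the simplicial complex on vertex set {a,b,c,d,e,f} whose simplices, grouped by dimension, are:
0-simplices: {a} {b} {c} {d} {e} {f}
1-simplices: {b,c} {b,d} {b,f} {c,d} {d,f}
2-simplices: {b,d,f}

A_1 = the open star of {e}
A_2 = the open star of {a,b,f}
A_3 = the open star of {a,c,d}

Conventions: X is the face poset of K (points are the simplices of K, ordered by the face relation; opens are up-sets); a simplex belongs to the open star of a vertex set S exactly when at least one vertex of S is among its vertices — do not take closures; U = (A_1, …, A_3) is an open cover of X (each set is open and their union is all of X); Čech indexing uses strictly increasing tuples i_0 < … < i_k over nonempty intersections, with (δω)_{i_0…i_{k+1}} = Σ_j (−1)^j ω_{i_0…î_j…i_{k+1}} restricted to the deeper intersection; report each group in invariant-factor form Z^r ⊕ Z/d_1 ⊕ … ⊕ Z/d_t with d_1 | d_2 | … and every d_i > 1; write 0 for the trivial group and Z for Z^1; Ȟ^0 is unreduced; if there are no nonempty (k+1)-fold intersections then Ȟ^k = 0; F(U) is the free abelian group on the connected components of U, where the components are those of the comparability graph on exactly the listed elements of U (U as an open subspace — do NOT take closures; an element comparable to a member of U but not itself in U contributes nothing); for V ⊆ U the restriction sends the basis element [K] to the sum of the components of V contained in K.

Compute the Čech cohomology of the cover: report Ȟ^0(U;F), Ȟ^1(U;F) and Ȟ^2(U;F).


Ȟ^0 = Z^3, Ȟ^1 = Z and Ȟ^2 = 0

nonempty intersections:
  A1={{e}} A2={{a},{b},{f},{b,c},{b,d},{b,f},{d,f},{b,d,f}} A3={{a},{c},{d},{b,c},{b,d},{c,d},{d,f},{b,d,f}}
  A23={{a},{b,c},{b,d},{d,f},{b,d,f}}
components per intersection:
  A1: {{e}}
  A2: {{a}} {{b},{f},{b,c},{b,d},{b,f},{d,f},{b,d,f}}
  A3: {{a}} {{c},{d},{b,c},{b,d},{c,d},{d,f},{b,d,f}}
  A23: {{a}} {{b,c}} {{b,d},{d,f},{b,d,f}}
C dims 5,3; δ0: rk 2, SNF 1^2
Ȟ^0: (5−2)−0=3 ⇒ Z^3
Ȟ^1: (3−0)−2=1 ⇒ Z
Ȟ^2: (0−0)−0=0 ⇒ 0


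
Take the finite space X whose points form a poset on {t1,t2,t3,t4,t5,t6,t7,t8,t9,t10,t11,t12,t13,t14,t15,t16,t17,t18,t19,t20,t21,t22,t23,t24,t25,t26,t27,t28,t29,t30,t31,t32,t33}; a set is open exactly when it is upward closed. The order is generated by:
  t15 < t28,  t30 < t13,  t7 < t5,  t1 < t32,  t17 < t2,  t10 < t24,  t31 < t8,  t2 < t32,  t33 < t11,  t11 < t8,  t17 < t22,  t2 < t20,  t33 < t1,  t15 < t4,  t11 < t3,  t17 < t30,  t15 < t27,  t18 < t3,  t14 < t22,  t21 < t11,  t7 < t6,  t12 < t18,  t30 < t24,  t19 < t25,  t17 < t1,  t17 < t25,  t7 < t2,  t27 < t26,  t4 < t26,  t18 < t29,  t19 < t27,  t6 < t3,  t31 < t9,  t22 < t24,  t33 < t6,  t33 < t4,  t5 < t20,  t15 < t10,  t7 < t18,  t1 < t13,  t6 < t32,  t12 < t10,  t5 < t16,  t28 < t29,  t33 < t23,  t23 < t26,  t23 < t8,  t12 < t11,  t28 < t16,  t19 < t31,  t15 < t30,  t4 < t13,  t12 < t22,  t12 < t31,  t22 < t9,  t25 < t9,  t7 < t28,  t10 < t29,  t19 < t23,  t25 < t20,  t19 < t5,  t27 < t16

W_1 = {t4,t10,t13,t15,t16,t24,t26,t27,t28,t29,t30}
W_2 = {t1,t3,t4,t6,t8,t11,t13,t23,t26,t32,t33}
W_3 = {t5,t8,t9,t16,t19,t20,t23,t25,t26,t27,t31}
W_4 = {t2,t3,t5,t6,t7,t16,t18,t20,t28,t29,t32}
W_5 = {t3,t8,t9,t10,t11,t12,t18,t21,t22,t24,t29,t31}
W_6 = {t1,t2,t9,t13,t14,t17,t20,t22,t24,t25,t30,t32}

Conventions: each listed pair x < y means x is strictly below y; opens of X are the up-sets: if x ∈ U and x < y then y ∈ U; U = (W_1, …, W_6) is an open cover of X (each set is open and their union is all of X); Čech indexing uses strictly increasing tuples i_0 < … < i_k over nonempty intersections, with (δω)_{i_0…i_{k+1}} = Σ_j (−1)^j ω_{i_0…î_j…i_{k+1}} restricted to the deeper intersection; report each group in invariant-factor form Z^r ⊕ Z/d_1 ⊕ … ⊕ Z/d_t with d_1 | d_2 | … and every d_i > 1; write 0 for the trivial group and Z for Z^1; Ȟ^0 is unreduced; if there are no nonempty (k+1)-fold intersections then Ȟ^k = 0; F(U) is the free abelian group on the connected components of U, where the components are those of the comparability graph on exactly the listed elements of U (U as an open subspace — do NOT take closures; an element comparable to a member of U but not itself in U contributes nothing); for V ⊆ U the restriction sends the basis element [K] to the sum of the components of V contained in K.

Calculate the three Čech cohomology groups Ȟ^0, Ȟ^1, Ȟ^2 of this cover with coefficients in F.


nonempty intersections:
  W12={t4,t13,t26} W13={t16,t26,t27} W14={t16,t28,t29} W15={t10,t24,t29} W16={t13,t24,t30} W23={t8,t23,t26} W24={t3,t6,t32} W25={t3,t8,t11} W26={t1,t13,t32} W34={t5,t16,t20} W35={t8,t9,t31} W36={t9,t20,t25} W45={t3,t18,t29} W46={t2,t20,t32} W56={t9,t22,t24}
  W123={t26} W126={t13} W134={t16} W145={t29} W156={t24} W235={t8} W245={t3} W246={t32} W346={t20} W356={t9}
components per intersection:
  W1: {t4,t10,t13,t15,t16,t24,t26,t27,t28,t29,t30}
  W2: {t1,t3,t4,t6,t8,t11,t13,t23,t26,t32,t33}
  W3: {t5,t8,t9,t16,t19,t20,t23,t25,t26,t27,t31}
  W4: {t2,t3,t5,t6,t7,t16,t18,t20,t28,t29,t32}
  W5: {t3,t8,t9,t10,t11,t12,t18,t21,t22,t24,t29,t31}
  W6: {t1,t2,t9,t13,t14,t17,t20,t22,t24,t25,t30,t32}
  W12: {t4,t13,t26}
  W13: {t16,t26,t27}
  W14: {t16,t28,t29}
  W15: {t10,t24,t29}
  W16: {t13,t24,t30}
  W23: {t8,t23,t26}
  W24: {t3,t6,t32}
  W25: {t3,t8,t11}
  W26: {t1,t13,t32}
  W34: {t5,t16,t20}
  W35: {t8,t9,t31}
  W36: {t9,t20,t25}
  W45: {t3,t18,t29}
  W46: {t2,t20,t32}
  W56: {t9,t22,t24}
  W123: {t26}
  W126: {t13}
  W134: {t16}
  W145: {t29}
  W156: {t24}
  W235: {t8}
  W245: {t3}
  W246: {t32}
  W346: {t20}
  W356: {t9}
C dims 6,15,10; δ0: rk 5, SNF 1^5; δ1: rk 10, SNF 1^9·2
Ȟ^0: (6−5)−0=1 ⇒ Z
Ȟ^1: (15−10)−5=0 ⇒ 0
Ȟ^2: (10−0)−10=0 plus torsion [2] ⇒ Z/2

Ȟ^0 ≅ Z; Ȟ^1 ≅ 0; Ȟ^2 ≅ Z/2


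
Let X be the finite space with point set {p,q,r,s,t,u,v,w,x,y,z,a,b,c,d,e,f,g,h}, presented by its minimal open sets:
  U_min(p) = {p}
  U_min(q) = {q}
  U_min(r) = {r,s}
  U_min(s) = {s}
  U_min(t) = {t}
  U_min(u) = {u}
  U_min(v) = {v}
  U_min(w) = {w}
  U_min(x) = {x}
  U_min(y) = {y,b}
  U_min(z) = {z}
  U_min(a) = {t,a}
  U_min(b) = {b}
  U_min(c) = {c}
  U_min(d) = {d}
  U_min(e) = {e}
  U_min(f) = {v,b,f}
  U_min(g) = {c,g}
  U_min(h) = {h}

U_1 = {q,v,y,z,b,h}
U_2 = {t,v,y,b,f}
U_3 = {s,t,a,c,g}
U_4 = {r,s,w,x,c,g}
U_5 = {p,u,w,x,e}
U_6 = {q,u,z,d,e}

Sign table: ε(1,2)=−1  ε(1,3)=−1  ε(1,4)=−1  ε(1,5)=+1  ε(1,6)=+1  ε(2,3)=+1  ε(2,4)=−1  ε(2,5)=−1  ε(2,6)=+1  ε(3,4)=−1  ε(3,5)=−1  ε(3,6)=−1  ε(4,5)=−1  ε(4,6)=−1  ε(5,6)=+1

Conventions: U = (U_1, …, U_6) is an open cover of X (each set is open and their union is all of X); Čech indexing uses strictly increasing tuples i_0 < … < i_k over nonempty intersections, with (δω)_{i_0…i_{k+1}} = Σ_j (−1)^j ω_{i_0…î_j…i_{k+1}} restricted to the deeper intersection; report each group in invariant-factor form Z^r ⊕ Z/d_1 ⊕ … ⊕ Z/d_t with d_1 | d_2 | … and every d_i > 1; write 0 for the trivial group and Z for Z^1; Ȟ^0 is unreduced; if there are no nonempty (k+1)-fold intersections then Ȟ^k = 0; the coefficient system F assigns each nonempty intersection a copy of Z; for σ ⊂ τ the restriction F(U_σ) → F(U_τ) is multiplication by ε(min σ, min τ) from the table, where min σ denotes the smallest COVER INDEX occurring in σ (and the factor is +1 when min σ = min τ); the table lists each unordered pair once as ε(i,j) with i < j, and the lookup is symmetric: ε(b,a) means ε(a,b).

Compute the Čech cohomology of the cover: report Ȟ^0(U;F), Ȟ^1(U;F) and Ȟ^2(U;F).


nerve simplices:
  U12={v,y,b} U16={q,z} U23={t} U34={s,c,g} U45={w,x} U56={u,e}
C dims 6,6; δ0: rk 6, SNF 1^5·2
degree 0: 6−6−0 = 0 → Ȟ^0 ≅ 0
degree 1: 6−0−6 = 0 plus torsion [2] → Ȟ^1 ≅ Z/2
degree 2: 0−0−0 = 0 → Ȟ^2 ≅ 0

Ȟ^0 ≅ 0; Ȟ^1 ≅ Z/2; Ȟ^2 ≅ 0


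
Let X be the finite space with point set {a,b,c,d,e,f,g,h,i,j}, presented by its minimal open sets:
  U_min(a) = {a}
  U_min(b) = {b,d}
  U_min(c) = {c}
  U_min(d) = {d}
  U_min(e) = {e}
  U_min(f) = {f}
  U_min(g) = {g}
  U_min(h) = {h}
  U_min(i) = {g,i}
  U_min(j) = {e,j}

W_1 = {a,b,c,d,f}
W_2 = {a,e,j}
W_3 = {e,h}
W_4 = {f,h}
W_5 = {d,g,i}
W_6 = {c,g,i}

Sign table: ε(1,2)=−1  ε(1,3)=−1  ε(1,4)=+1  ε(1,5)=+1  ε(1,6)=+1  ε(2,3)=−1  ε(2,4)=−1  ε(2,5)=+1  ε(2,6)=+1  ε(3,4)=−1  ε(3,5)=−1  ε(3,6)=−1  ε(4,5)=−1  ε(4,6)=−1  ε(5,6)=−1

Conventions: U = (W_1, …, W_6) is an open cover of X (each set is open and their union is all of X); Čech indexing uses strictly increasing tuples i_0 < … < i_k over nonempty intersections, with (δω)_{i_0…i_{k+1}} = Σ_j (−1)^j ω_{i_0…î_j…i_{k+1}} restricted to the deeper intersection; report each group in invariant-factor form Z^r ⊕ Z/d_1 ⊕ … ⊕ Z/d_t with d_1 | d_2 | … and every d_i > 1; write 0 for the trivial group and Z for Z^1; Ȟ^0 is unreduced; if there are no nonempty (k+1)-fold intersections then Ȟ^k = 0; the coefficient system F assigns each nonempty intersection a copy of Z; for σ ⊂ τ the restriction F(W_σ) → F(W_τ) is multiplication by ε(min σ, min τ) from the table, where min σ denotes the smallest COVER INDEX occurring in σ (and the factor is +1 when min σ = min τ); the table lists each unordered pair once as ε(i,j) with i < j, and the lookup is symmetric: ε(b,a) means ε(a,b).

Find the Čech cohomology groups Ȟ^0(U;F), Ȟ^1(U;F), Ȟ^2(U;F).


nerve of the cover:
  W12={a} W14={f} W15={d} W16={c} W23={e} W34={h} W56={g,i}
C dims 6,7; δ0: rk 6, SNF 1^5·2
Ȟ^0 = (6 − 6) − 0 = 0, so Ȟ^0 ≅ 0
Ȟ^1 = (7 − 0) − 6 = 1 plus torsion [2], so Ȟ^1 ≅ Z ⊕ Z/2
Ȟ^2 = (0 − 0) − 0 = 0, so Ȟ^2 ≅ 0

Ȟ^0 ≅ 0,  Ȟ^1 ≅ Z ⊕ Z/2,  Ȟ^2 ≅ 0
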